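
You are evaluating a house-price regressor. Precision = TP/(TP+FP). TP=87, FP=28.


Precision = TP/(TP+FP)
= 87/(87+28)
= 87/115 = 75.65%

75.65%


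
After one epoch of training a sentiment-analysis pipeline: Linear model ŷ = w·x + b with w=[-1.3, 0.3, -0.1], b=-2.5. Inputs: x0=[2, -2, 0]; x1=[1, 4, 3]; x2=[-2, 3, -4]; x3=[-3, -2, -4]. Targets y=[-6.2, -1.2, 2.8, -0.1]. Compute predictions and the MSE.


ŷ0 = (-1.3)·(2) + (0.3)·(-2) + (-0.1)·(0) - 2.5 = -5.7
ŷ1 = (-1.3)·(1) + (0.3)·(4) + (-0.1)·(3) - 2.5 = -2.9
ŷ2 = (-1.3)·(-2) + (0.3)·(3) + (-0.1)·(-4) - 2.5 = 1.4
ŷ3 = (-1.3)·(-3) + (0.3)·(-2) + (-0.1)·(-4) - 2.5 = 1.2
errors² = [0.25, 2.89, 1.96, 1.69]
MSE = 6.7900/4 = 1.6975

1.6975


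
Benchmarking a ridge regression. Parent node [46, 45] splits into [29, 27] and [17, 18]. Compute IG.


Parent = [46, 45], H_parent = 0.9999
H_left = 0.9991 (n=56), H_right = 0.9994 (n=35)
H_children = (56/91)·0.9991 + (35/91)·0.9994 = 0.9992
IG = 0.9999 - 0.9992 = 0.0007

0.0007


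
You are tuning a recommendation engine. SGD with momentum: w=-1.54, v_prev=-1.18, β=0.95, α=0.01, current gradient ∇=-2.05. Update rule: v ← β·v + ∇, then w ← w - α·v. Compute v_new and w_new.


v_new = 0.95·-1.18 - 2.05 = -1.121 - 2.05 = -3.171
w_new = -1.54 - 0.01·-3.171 = -1.54 + 0.03171 = -1.50829

v_new=-3.171, w_new=-1.50829


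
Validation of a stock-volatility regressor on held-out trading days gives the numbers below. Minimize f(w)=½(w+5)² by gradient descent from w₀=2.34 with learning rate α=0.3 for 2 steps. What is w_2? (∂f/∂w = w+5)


step 1: grad = 2.34+5 = 7.34; w = 2.34 - 0.3·(7.34) = 0.138
step 2: grad = 0.138+5 = 5.138; w = 0.138 - 0.3·(5.138) = -1.4034

-1.4034


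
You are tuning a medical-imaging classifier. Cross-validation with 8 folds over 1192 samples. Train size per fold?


Fold size = 1192/8 = 149
Training per fold = 1192 - 149 = 1043

1043


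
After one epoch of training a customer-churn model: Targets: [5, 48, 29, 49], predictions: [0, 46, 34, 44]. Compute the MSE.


Squared errors: (5-0)²=25, (48-46)²=4, (29-34)²=25, (49-44)²=25
Sum = 79
MSE = 79/4 = 79/4

79/4


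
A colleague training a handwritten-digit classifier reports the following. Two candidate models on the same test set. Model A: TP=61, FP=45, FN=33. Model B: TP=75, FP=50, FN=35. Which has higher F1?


Model A: P=61/106=0.5755, R=61/94=0.6489, F1=2PR/(P+R)=2TP/(2TP+FP+FN)=122/200=0.61
Model B: P=75/125=0.6, R=75/110=0.6818, F1=2PR/(P+R)=2TP/(2TP+FP+FN)=150/235=0.6383
0.61 < 0.6383 → Model B

Model B


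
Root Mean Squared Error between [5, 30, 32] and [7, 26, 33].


MSE = 21/3 = 7
RMSE = √(21/3) = 2.6458

2.6458


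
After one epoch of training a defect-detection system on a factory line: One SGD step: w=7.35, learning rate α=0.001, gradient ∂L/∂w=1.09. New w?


w_new = w - α·∇
= 7.35 - 0.001·1.09
= 7.35 - 0.00109
= 7.34891

7.34891


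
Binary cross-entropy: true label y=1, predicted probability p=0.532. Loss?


BCE = -[y·ln(p) + (1-y)·ln(1-p)]
= -1·ln(0.532) - 0
= -ln(0.532) = 0.6311

0.6311


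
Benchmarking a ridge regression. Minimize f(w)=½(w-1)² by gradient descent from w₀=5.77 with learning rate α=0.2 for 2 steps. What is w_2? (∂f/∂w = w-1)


step 1: grad = 5.77-1 = 4.77; w = 5.77 - 0.2·(4.77) = 4.816
step 2: grad = 4.816-1 = 3.816; w = 4.816 - 0.2·(3.816) = 4.0528

4.0528


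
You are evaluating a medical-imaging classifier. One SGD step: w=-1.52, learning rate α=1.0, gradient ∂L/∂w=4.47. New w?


w_new = w - α·∇
= -1.52 - 1.0·4.47
= -1.52 - 4.47
= -5.99

-5.99


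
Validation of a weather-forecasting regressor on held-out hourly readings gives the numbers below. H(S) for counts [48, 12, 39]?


Probabilities: [48/99, 12/99, 39/99] ≈ [0.4848, 0.1212, 0.3939]
H = -((48/99)·log₂(48/99) + (12/99)·log₂(12/99) + (39/99)·log₂(39/99))
  = 1.4048 bits

1.4048 bits


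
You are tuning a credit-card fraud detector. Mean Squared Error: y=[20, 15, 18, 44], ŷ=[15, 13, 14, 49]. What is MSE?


Squared errors: (20-15)²=25, (15-13)²=4, (18-14)²=16, (44-49)²=25
Sum = 70
MSE = 70/4 = 35/2

35/2


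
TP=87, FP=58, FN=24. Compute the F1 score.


Precision = 87/145 = 0.6
Recall = 87/111 = 0.7838
F1 = 2·P·R/(P+R) = 2·TP/(2·TP+FP+FN) = 174/(174+58+24) = 174/256 = 0.6797

0.6797


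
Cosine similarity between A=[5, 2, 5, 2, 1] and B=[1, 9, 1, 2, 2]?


A·B = 5·1 + 2·9 + 5·1 + 2·2 + 1·2 = 34
‖A‖ = √59 = 7.6811, ‖B‖ = √91 = 9.5394
cos = 34/(√59·√91) = 34/√5369 = 0.464

0.464


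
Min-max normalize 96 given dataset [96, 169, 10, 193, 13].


min=10, max=193
(96-10)/(193-10) = 86/183 = 0.4699

0.4699


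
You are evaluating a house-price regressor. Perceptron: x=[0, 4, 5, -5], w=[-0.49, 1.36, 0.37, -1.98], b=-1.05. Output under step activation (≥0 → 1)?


z = (0)·(-0.49) + (4)·(1.36) + (5)·(0.37) + (-5)·(-1.98) - 1.05
  = 16.14
step(z) = 1 (z≥0)

1


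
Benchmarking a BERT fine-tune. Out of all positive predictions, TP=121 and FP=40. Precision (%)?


Precision = TP/(TP+FP)
= 121/(121+40)
= 121/161 = 75.16%

75.16%


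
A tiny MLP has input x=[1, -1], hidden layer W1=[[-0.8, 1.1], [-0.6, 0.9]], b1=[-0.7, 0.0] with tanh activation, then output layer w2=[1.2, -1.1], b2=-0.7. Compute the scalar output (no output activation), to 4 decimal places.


z1[0] = (-0.8)·(1) + (1.1)·(-1) - 0.7 = -2.6
z1[1] = (-0.6)·(1) + (0.9)·(-1) + 0.0 = -1.5
h = tanh(z1) = [-0.989, -0.9051]
output = (1.2)·(-0.989) + (-1.1)·(-0.9051) - 0.7 = -0.8912

-0.8912


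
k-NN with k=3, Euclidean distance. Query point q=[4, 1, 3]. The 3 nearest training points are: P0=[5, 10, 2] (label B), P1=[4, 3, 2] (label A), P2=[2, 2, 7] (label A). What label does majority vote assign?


d(q,P0) = 9.1104  (label B)
d(q,P1) = 2.2361  (label A)
d(q,P2) = 4.5826  (label A)
Votes: A=2, B=1
Majority → A

A


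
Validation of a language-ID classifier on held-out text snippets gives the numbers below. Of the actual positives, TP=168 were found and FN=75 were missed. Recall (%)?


Recall = TP/(TP+FN)
= 168/(168+75)
= 168/243 = 69.14%

69.14%


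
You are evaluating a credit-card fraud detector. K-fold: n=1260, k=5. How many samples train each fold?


Fold size = 1260/5 = 252
Training per fold = 1260 - 252 = 1008

1008


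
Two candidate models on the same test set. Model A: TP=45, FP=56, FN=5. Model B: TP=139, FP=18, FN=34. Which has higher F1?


Model A: P=45/101=0.4455, R=45/50=0.9, F1=2PR/(P+R)=2TP/(2TP+FP+FN)=90/151=0.596
Model B: P=139/157=0.8854, R=139/173=0.8035, F1=2PR/(P+R)=2TP/(2TP+FP+FN)=278/330=0.8424
0.596 < 0.8424 → Model B

Model B


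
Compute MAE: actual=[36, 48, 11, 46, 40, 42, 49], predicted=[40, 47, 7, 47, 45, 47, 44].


Absolute errors: |36-40|=4, |48-47|=1, |11-7|=4, |46-47|=1, |40-45|=5, |42-47|=5, |49-44|=5
Sum = 25
MAE = 25/7 = 25/7

25/7


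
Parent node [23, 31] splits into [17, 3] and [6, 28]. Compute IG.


Parent = [23, 31], H_parent = 0.9841
H_left = 0.6098 (n=20), H_right = 0.6723 (n=34)
H_children = (20/54)·0.6098 + (34/54)·0.6723 = 0.6492
IG = 0.9841 - 0.6492 = 0.3349

0.3349


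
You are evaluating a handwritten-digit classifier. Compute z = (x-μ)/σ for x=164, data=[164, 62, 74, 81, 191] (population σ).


μ = 114.4, σ = 52.576
z = (164 - 114.4)/52.576 = 0.9434

0.9434


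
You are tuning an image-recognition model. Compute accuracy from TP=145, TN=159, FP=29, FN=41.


Accuracy = (TP+TN)/(TP+TN+FP+FN)
= (145+159)/(374)
= 304/374 = 81.28%

81.28%


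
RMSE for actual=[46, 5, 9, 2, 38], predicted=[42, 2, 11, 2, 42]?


MSE = 45/5 = 9
RMSE = √(45/5) = 3.0

3.0


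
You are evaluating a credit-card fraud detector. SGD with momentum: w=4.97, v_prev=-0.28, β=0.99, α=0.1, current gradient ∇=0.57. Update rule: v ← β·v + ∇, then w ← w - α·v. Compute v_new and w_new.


v_new = 0.99·-0.28 + 0.57 = -0.2772 + 0.57 = 0.2928
w_new = 4.97 - 0.1·0.2928 = 4.97 - 0.02928 = 4.94072

v_new=0.2928, w_new=4.94072


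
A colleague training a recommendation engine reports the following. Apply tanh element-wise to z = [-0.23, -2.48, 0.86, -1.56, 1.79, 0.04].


tanh(-0.23) = -0.226
tanh(-2.48) = -0.9861
tanh(0.86) = 0.6963
tanh(-1.56) = -0.9154
tanh(1.79) = 0.9458
tanh(0.04) = 0.04
result = [-0.226, -0.9861, 0.6963, -0.9154, 0.9458, 0.04]

[-0.226, -0.9861, 0.6963, -0.9154, 0.9458, 0.04]


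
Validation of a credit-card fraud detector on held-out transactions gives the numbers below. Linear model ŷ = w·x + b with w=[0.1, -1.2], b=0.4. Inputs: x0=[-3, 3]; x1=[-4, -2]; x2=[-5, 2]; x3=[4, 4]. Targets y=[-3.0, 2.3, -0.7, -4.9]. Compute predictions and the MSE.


ŷ0 = (0.1)·(-3) + (-1.2)·(3) + 0.4 = -3.5
ŷ1 = (0.1)·(-4) + (-1.2)·(-2) + 0.4 = 2.4
ŷ2 = (0.1)·(-5) + (-1.2)·(2) + 0.4 = -2.5
ŷ3 = (0.1)·(4) + (-1.2)·(4) + 0.4 = -4.0
errors² = [0.25, 0.01, 3.24, 0.81]
MSE = 4.3100/4 = 1.0775

1.0775


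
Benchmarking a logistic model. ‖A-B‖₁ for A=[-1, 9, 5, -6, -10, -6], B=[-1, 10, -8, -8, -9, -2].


d = |-1+ 1| + |9-10| + |5+ 8| + |-6+ 8| + |-10+ 9| + |-6+ 2|
  = 0 + 1 + 13 + 2 + 1 + 4
  = 21

21


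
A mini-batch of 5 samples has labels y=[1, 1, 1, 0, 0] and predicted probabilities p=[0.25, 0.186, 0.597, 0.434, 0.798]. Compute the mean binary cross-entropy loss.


L[0] = -ln(0.25) = 1.3863
L[1] = -ln(0.186) = 1.682
L[2] = -ln(0.597) = 0.5158
L[3] = -ln(1-0.434) = -ln(0.566) = 0.5692
L[4] = -ln(1-0.798) = -ln(0.202) = 1.5995
mean = (1.3863 + 1.682 + 0.5158 + 0.5692 + 1.5995)/5 = 1.1506

1.1506


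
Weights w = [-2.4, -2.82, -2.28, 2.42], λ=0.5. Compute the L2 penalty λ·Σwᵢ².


‖w‖₂² = (-2.4)² + (-2.82)² + (-2.28)² + (2.42)²
     = 5.76 + 7.9524 + 5.1984 + 5.8564
     = 24.7672
λ·‖w‖₂² = 0.5·24.7672 = 12.3836

12.3836


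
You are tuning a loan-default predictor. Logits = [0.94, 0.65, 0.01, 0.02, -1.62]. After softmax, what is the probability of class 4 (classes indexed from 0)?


Exponentials: e^0.94=2.56, e^0.65=1.9155, e^0.01=1.0101, e^0.02=1.0202, e^-1.62=0.1979
Sum = 6.7037
Softmax = [0.3819, 0.2857, 0.1507, 0.1522, 0.0295]
p[4] = 0.1979/6.7037 = 0.0295

0.0295


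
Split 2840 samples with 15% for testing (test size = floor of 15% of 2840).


Test = ⌊2840·15/100⌋ = 426
Train = 2840 - 426 = 2414

Train: 2414, Test: 426


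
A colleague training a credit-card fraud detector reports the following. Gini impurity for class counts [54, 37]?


Probabilities: [54/91, 37/91] ≈ [0.5934, 0.4066]
Σpᵢ² = (2916 + 1369)/91² = 4285/8281
Gini = 1 - Σpᵢ² = 1 - 4285/8281 = 0.4826

0.4826


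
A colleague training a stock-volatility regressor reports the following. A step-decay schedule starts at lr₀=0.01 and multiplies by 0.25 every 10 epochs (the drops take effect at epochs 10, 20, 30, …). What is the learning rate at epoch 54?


n_drops = ⌊54/10⌋ = 5
lr = 0.01·0.25^5 = 0.01·0.0009765625 = 0.000009765625

0.000009765625


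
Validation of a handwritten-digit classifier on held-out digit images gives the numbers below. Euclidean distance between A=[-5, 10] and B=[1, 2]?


d = √((-5-1)² + (10-2)²)
  = √(36 + 64)
  = √100 = 10.0

10.0


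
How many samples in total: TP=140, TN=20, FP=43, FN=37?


Total = TP + TN + FP + FN
= 140 + 20 + 43 + 37
= 240
(Predicted positive: 183, predicted negative: 57)

240


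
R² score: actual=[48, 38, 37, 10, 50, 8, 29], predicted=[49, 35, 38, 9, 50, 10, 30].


ȳ = 31.4286
SS_res = Σ(y-ŷ)² = 17
SS_tot = Σ(y-ȳ)² = 1707.71
R² = 1 - SS_res/SS_tot = 1 - 0.01 = 0.99

0.99


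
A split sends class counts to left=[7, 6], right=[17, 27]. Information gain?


Parent = [24, 33], H_parent = 0.9819
H_left = 0.9957 (n=13), H_right = 0.9624 (n=44)
H_children = (13/57)·0.9957 + (44/57)·0.9624 = 0.97
IG = 0.9819 - 0.97 = 0.0119

0.0119


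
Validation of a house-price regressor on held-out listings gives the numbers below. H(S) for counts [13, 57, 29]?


Probabilities: [13/99, 57/99, 29/99] ≈ [0.1313, 0.5758, 0.2929]
H = -((13/99)·log₂(13/99) + (57/99)·log₂(57/99) + (29/99)·log₂(29/99))
  = 1.3621 bits

1.3621 bits


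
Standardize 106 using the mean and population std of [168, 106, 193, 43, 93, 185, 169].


μ = 136.7143, σ = 52.3142
z = (106 - 136.7143)/52.3142 = -0.5871

-0.5871


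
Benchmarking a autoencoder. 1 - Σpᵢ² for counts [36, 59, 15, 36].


Probabilities: [36/146, 59/146, 15/146, 36/146] ≈ [0.2466, 0.4041, 0.1027, 0.2466]
Σpᵢ² = (1296 + 3481 + 225 + 1296)/146² = 6298/21316
Gini = 1 - Σpᵢ² = 1 - 6298/21316 = 0.7045

0.7045


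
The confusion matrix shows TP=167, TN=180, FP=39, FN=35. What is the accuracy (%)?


Accuracy = (TP+TN)/(TP+TN+FP+FN)
= (167+180)/(421)
= 347/421 = 82.42%

82.42%


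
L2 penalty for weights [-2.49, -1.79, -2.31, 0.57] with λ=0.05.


‖w‖₂² = (-2.49)² + (-1.79)² + (-2.31)² + (0.57)²
     = 6.2001 + 3.2041 + 5.3361 + 0.3249
     = 15.0652
λ·‖w‖₂² = 0.05·15.0652 = 0.75326

0.75326


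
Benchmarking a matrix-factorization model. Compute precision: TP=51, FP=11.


Precision = TP/(TP+FP)
= 51/(51+11)
= 51/62 = 82.26%

82.26%


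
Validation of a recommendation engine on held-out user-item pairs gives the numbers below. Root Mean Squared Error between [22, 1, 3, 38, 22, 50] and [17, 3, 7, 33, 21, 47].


MSE = 80/6 = 13.3333
RMSE = √(80/6) = 3.6515

3.6515


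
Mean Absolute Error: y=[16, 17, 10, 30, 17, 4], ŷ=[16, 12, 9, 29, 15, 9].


Absolute errors: |16-16|=0, |17-12|=5, |10-9|=1, |30-29|=1, |17-15|=2, |4-9|=5
Sum = 14
MAE = 14/6 = 7/3

7/3


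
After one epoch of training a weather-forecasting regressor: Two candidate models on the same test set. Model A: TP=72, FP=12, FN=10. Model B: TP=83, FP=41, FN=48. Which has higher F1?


Model A: P=72/84=0.8571, R=72/82=0.878, F1=2PR/(P+R)=2TP/(2TP+FP+FN)=144/166=0.8675
Model B: P=83/124=0.6694, R=83/131=0.6336, F1=2PR/(P+R)=2TP/(2TP+FP+FN)=166/255=0.651
0.8675 > 0.651 → Model A

Model A


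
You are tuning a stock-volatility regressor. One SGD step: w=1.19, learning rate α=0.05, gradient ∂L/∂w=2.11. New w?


w_new = w - α·∇
= 1.19 - 0.05·2.11
= 1.19 - 0.1055
= 1.0845

1.0845


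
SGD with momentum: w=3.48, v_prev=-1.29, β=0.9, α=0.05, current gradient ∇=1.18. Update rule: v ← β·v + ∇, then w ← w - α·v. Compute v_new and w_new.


v_new = 0.9·-1.29 + 1.18 = -1.161 + 1.18 = 0.019
w_new = 3.48 - 0.05·0.019 = 3.48 - 0.00095 = 3.47905

v_new=0.019, w_new=3.47905


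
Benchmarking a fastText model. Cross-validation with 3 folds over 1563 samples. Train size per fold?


Fold size = 1563/3 = 521
Training per fold = 1563 - 521 = 1042

1042


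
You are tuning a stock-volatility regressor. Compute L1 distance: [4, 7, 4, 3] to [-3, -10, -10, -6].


d = |4+ 3| + |7+ 10| + |4+ 10| + |3+ 6|
  = 7 + 17 + 14 + 9
  = 47

47


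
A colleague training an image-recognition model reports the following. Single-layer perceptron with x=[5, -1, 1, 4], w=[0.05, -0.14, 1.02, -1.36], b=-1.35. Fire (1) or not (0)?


z = (5)·(0.05) + (-1)·(-0.14) + (1)·(1.02) + (4)·(-1.36) - 1.35
  = -5.38
step(z) = 0 (z<0)

0


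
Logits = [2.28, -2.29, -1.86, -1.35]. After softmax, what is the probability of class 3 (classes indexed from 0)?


Exponentials: e^2.28=9.7767, e^-2.29=0.1013, e^-1.86=0.1557, e^-1.35=0.2592
Sum = 10.2929
Softmax = [0.9499, 0.0098, 0.0151, 0.0252]
p[3] = 0.2592/10.2929 = 0.0252

0.0252


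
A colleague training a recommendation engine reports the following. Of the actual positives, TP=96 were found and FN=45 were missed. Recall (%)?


Recall = TP/(TP+FN)
= 96/(96+45)
= 96/141 = 68.09%

68.09%


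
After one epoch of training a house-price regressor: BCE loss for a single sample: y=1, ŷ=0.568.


BCE = -[y·ln(p) + (1-y)·ln(1-p)]
= -1·ln(0.568) - 0
= -ln(0.568) = 0.5656

0.5656


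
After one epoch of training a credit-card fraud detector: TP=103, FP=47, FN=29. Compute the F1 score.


Precision = 103/150 = 0.6867
Recall = 103/132 = 0.7803
F1 = 2·P·R/(P+R) = 2·TP/(2·TP+FP+FN) = 206/(206+47+29) = 206/282 = 0.7305

0.7305


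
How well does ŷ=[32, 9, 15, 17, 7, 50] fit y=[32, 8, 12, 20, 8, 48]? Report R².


ȳ = 21.3333
SS_res = Σ(y-ŷ)² = 24
SS_tot = Σ(y-ȳ)² = 1269.33
R² = 1 - SS_res/SS_tot = 1 - 0.0189 = 0.9811

0.9811


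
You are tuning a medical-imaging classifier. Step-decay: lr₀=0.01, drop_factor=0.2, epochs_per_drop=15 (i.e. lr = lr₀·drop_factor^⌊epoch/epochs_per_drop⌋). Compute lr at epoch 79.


n_drops = ⌊79/15⌋ = 5
lr = 0.01·0.2^5 = 0.01·0.00032 = 0.0000032

0.0000032


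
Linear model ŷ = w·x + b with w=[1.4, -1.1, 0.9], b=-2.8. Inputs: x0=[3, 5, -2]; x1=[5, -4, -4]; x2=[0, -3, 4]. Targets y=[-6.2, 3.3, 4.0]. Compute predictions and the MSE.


ŷ0 = (1.4)·(3) + (-1.1)·(5) + (0.9)·(-2) - 2.8 = -5.9
ŷ1 = (1.4)·(5) + (-1.1)·(-4) + (0.9)·(-4) - 2.8 = 5.0
ŷ2 = (1.4)·(0) + (-1.1)·(-3) + (0.9)·(4) - 2.8 = 4.1
errors² = [0.09, 2.89, 0.01]
MSE = 2.9900/3 = 0.9967

0.9967


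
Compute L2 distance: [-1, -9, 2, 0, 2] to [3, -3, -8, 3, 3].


d = √((-1-3)² + (-9+ 3)² + (2+ 8)² + (0-3)² + (2-3)²)
  = √(16 + 36 + 100 + 9 + 1)
  = √162 = 12.7279

12.7279


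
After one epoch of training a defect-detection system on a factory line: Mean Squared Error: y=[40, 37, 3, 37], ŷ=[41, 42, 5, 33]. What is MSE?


Squared errors: (40-41)²=1, (37-42)²=25, (3-5)²=4, (37-33)²=16
Sum = 46
MSE = 46/4 = 23/2

23/2


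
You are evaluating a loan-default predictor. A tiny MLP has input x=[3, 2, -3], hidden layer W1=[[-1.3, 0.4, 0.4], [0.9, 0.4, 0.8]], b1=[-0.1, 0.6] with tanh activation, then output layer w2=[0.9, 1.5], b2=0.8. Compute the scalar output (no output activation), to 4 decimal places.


z1[0] = (-1.3)·(3) + (0.4)·(2) + (0.4)·(-3) - 0.1 = -4.4
z1[1] = (0.9)·(3) + (0.4)·(2) + (0.8)·(-3) + 0.6 = 1.7
h = tanh(z1) = [-0.9997, 0.9354]
output = (0.9)·(-0.9997) + (1.5)·(0.9354) + 0.8 = 1.3034

1.3034


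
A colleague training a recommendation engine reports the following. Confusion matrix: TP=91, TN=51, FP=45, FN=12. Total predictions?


Total = TP + TN + FP + FN
= 91 + 51 + 45 + 12
= 199
(Predicted positive: 136, predicted negative: 63)

199


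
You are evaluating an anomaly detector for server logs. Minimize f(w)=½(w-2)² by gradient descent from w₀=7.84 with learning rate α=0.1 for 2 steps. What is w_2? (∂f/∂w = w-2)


step 1: grad = 7.84-2 = 5.84; w = 7.84 - 0.1·(5.84) = 7.256
step 2: grad = 7.256-2 = 5.256; w = 7.256 - 0.1·(5.256) = 6.7304

6.7304


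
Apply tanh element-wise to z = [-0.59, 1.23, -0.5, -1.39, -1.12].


tanh(-0.59) = -0.5299
tanh(1.23) = 0.8426
tanh(-0.5) = -0.4621
tanh(-1.39) = -0.8832
tanh(-1.12) = -0.8076
result = [-0.5299, 0.8426, -0.4621, -0.8832, -0.8076]

[-0.5299, 0.8426, -0.4621, -0.8832, -0.8076]


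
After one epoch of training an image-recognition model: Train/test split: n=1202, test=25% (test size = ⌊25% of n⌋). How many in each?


Test = ⌊1202·25/100⌋ = 300
Train = 1202 - 300 = 902

Train: 902, Test: 300


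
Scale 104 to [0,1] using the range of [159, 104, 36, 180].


min=36, max=180
(104-36)/(180-36) = 68/144 = 0.4722

0.4722


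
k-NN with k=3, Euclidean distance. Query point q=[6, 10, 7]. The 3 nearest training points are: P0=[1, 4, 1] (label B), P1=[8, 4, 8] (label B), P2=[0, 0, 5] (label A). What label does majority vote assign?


d(q,P0) = 9.8489  (label B)
d(q,P1) = 6.4031  (label B)
d(q,P2) = 11.8322  (label A)
Votes: A=1, B=2
Majority → B

B


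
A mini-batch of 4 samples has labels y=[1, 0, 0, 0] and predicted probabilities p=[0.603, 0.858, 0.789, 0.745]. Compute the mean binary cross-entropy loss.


L[0] = -ln(0.603) = 0.5058
L[1] = -ln(1-0.858) = -ln(0.142) = 1.9519
L[2] = -ln(1-0.789) = -ln(0.211) = 1.5559
L[3] = -ln(1-0.745) = -ln(0.255) = 1.3665
mean = (0.5058 + 1.9519 + 1.5559 + 1.3665)/4 = 1.345

1.345


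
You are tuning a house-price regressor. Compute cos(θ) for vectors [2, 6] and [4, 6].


A·B = 2·4 + 6·6 = 44
‖A‖ = √40 = 6.3246, ‖B‖ = √52 = 7.2111
cos = 44/(√40·√52) = 44/√2080 = 0.9648

0.9648


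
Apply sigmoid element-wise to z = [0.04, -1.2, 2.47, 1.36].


σ(0.04) = 1/(1+e^-0.04) = 0.51
σ(-1.2) = 1/(1+e^1.2) = 0.2315
σ(2.47) = 1/(1+e^-2.47) = 0.922
σ(1.36) = 1/(1+e^-1.36) = 0.7958
result = [0.51, 0.2315, 0.922, 0.7958]

[0.51, 0.2315, 0.922, 0.7958]


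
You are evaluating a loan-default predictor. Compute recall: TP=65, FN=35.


Recall = TP/(TP+FN)
= 65/(65+35)
= 65/100 = 65.0%

65.0%


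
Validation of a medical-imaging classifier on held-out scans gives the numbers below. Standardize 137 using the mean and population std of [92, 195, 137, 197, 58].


μ = 135.8, σ = 55.1775
z = (137 - 135.8)/55.1775 = 0.0217

0.0217


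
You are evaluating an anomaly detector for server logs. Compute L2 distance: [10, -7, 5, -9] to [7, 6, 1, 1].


d = √((10-7)² + (-7-6)² + (5-1)² + (-9-1)²)
  = √(9 + 169 + 16 + 100)
  = √294 = 17.1464

17.1464


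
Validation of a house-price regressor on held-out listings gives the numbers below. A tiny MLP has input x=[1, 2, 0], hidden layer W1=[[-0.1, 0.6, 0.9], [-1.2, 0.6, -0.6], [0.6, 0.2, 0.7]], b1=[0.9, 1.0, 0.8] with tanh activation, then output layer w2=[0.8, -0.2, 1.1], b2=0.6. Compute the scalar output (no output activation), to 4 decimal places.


z1[0] = (-0.1)·(1) + (0.6)·(2) + (0.9)·(0) + 0.9 = 2.0
z1[1] = (-1.2)·(1) + (0.6)·(2) + (-0.6)·(0) + 1.0 = 1.0
z1[2] = (0.6)·(1) + (0.2)·(2) + (0.7)·(0) + 0.8 = 1.8
h = tanh(z1) = [0.964, 0.7616, 0.9468]
output = (0.8)·(0.964) + (-0.2)·(0.7616) + (1.1)·(0.9468) + 0.6 = 2.2604

2.2604


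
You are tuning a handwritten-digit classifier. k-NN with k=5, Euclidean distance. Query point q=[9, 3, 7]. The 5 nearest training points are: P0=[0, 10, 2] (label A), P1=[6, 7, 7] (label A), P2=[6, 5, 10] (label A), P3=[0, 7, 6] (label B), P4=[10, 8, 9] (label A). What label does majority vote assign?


d(q,P0) = 12.4499  (label A)
d(q,P1) = 5.0  (label A)
d(q,P2) = 4.6904  (label A)
d(q,P3) = 9.8995  (label B)
d(q,P4) = 5.4772  (label A)
Votes: A=4, B=1
Majority → A

A


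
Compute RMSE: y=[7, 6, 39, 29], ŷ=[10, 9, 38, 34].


MSE = 44/4 = 11
RMSE = √(44/4) = 3.3166

3.3166


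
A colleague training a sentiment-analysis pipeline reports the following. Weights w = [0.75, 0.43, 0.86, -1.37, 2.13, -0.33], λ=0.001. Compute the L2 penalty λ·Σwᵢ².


‖w‖₂² = (0.75)² + (0.43)² + (0.86)² + (-1.37)² + (2.13)² + (-0.33)²
     = 0.5625 + 0.1849 + 0.7396 + 1.8769 + 4.5369 + 0.1089
     = 8.0097
λ·‖w‖₂² = 0.001·8.0097 = 0.00801

0.00801


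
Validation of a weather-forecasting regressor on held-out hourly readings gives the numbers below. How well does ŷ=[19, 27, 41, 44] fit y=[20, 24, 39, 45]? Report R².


ȳ = 32
SS_res = Σ(y-ŷ)² = 15
SS_tot = Σ(y-ȳ)² = 426
R² = 1 - SS_res/SS_tot = 1 - 0.0352 = 0.9648

0.9648


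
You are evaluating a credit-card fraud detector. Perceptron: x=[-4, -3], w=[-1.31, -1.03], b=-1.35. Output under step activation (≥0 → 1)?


z = (-4)·(-1.31) + (-3)·(-1.03) - 1.35
  = 6.98
step(z) = 1 (z≥0)

1


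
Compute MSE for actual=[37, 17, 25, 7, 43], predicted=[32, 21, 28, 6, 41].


Squared errors: (37-32)²=25, (17-21)²=16, (25-28)²=9, (7-6)²=1, (43-41)²=4
Sum = 55
MSE = 55/5 = 11

11


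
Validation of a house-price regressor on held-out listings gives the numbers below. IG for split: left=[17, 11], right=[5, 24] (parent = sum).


Parent = [22, 35], H_parent = 0.9621
H_left = 0.9666 (n=28), H_right = 0.6632 (n=29)
H_children = (28/57)·0.9666 + (29/57)·0.6632 = 0.8122
IG = 0.9621 - 0.8122 = 0.1499

0.1499


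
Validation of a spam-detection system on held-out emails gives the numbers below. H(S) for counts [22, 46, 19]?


Probabilities: [22/87, 46/87, 19/87] ≈ [0.2529, 0.5287, 0.2184]
H = -((22/87)·log₂(22/87) + (46/87)·log₂(46/87) + (19/87)·log₂(19/87))
  = 1.4671 bits

1.4671 bits


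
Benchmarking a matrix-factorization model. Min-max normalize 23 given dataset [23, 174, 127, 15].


min=15, max=174
(23-15)/(174-15) = 8/159 = 0.0503

0.0503


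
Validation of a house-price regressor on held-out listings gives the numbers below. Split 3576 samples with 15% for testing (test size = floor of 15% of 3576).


Test = ⌊3576·15/100⌋ = 536
Train = 3576 - 536 = 3040

Train: 3040, Test: 536


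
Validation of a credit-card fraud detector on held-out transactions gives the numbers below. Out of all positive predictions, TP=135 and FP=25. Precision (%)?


Precision = TP/(TP+FP)
= 135/(135+25)
= 135/160 = 84.38%

84.38%


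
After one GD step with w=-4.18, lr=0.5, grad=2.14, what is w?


w_new = w - α·∇
= -4.18 - 0.5·2.14
= -4.18 - 1.07
= -5.25

-5.25


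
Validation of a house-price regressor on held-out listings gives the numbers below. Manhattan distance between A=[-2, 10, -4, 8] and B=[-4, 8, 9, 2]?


d = |-2+ 4| + |10-8| + |-4-9| + |8-2|
  = 2 + 2 + 13 + 6
  = 23

23


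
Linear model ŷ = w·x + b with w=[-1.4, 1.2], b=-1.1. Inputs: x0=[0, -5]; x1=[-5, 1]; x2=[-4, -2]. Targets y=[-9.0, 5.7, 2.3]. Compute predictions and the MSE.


ŷ0 = (-1.4)·(0) + (1.2)·(-5) - 1.1 = -7.1
ŷ1 = (-1.4)·(-5) + (1.2)·(1) - 1.1 = 7.1
ŷ2 = (-1.4)·(-4) + (1.2)·(-2) - 1.1 = 2.1
errors² = [3.61, 1.96, 0.04]
MSE = 5.6100/3 = 1.87

1.87


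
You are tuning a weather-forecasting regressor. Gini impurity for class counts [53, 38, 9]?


Probabilities: [53/100, 38/100, 9/100] ≈ [0.53, 0.38, 0.09]
Σpᵢ² = (2809 + 1444 + 81)/100² = 4334/10000
Gini = 1 - Σpᵢ² = 1 - 4334/10000 = 0.5666

0.5666


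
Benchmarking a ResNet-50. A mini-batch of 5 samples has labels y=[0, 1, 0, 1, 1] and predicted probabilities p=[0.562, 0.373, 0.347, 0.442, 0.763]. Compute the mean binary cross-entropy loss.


L[0] = -ln(1-0.562) = -ln(0.438) = 0.8255
L[1] = -ln(0.373) = 0.9862
L[2] = -ln(1-0.347) = -ln(0.653) = 0.4262
L[3] = -ln(0.442) = 0.8164
L[4] = -ln(0.763) = 0.2705
mean = (0.8255 + 0.9862 + 0.4262 + 0.8164 + 0.2705)/5 = 0.665

0.665


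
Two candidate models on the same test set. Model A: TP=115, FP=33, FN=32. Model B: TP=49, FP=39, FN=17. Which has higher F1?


Model A: P=115/148=0.777, R=115/147=0.7823, F1=2PR/(P+R)=2TP/(2TP+FP+FN)=230/295=0.7797
Model B: P=49/88=0.5568, R=49/66=0.7424, F1=2PR/(P+R)=2TP/(2TP+FP+FN)=98/154=0.6364
0.7797 > 0.6364 → Model A

Model A


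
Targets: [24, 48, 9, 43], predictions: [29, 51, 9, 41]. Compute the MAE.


Absolute errors: |24-29|=5, |48-51|=3, |9-9|=0, |43-41|=2
Sum = 10
MAE = 10/4 = 5/2

5/2


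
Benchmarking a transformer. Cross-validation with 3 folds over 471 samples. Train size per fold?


Fold size = 471/3 = 157
Training per fold = 471 - 157 = 314

314


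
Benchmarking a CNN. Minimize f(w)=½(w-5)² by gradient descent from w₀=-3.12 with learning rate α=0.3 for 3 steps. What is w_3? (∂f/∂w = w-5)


step 1: grad = -3.12-5 = -8.12; w = -3.12 - 0.3·(-8.12) = -0.684
step 2: grad = -0.684-5 = -5.684; w = -0.684 - 0.3·(-5.684) = 1.0212
step 3: grad = 1.0212-5 = -3.9788; w = 1.0212 - 0.3·(-3.9788) = 2.21484

2.21484


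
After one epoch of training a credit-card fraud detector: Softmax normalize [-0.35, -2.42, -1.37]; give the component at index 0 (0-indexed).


Exponentials: e^-0.35=0.7047, e^-2.42=0.0889, e^-1.37=0.2541
Sum = 1.0477
Softmax = [0.6726, 0.0849, 0.2425]
p[0] = 0.7047/1.0477 = 0.6726

0.6726


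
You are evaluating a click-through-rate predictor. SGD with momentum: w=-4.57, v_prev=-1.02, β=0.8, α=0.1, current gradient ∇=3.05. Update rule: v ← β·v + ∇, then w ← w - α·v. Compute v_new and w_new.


v_new = 0.8·-1.02 + 3.05 = -0.816 + 3.05 = 2.234
w_new = -4.57 - 0.1·2.234 = -4.57 - 0.2234 = -4.7934

v_new=2.234, w_new=-4.7934


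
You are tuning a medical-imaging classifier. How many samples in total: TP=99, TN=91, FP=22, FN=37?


Total = TP + TN + FP + FN
= 99 + 91 + 22 + 37
= 249
(Predicted positive: 121, predicted negative: 128)

249


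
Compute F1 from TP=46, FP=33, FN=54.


Precision = 46/79 = 0.5823
Recall = 46/100 = 0.46
F1 = 2·P·R/(P+R) = 2·TP/(2·TP+FP+FN) = 92/(92+33+54) = 92/179 = 0.514

0.514


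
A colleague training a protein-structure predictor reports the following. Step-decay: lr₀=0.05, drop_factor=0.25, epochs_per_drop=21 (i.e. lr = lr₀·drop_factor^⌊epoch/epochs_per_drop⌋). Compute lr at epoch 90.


n_drops = ⌊90/21⌋ = 4
lr = 0.05·0.25^4 = 0.05·0.00390625 = 0.0001953125

0.0001953125


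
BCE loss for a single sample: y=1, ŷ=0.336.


BCE = -[y·ln(p) + (1-y)·ln(1-p)]
= -1·ln(0.336) - 0
= -ln(0.336) = 1.0906

1.0906


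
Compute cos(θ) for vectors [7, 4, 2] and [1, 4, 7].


A·B = 7·1 + 4·4 + 2·7 = 37
‖A‖ = √69 = 8.3066, ‖B‖ = √66 = 8.124
cos = 37/(√69·√66) = 37/√4554 = 0.5483

0.5483


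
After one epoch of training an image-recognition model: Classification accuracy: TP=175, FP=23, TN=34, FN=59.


Accuracy = (TP+TN)/(TP+TN+FP+FN)
= (175+34)/(291)
= 209/291 = 71.82%

71.82%


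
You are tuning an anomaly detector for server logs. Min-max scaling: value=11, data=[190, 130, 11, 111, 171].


min=11, max=190
(11-11)/(190-11) = 0/179 = 0.0

0.0


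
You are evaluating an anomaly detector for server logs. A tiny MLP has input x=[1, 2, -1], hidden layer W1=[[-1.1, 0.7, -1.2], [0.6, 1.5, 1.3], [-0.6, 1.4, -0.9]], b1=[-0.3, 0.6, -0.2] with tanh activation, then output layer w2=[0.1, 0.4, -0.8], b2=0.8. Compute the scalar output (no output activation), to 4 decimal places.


z1[0] = (-1.1)·(1) + (0.7)·(2) + (-1.2)·(-1) - 0.3 = 1.2
z1[1] = (0.6)·(1) + (1.5)·(2) + (1.3)·(-1) + 0.6 = 2.9
z1[2] = (-0.6)·(1) + (1.4)·(2) + (-0.9)·(-1) - 0.2 = 2.9
h = tanh(z1) = [0.8337, 0.994, 0.994]
output = (0.1)·(0.8337) + (0.4)·(0.994) + (-0.8)·(0.994) + 0.8 = 0.4858

0.4858


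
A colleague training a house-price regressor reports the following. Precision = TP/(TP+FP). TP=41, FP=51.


Precision = TP/(TP+FP)
= 41/(41+51)
= 41/92 = 44.57%

44.57%


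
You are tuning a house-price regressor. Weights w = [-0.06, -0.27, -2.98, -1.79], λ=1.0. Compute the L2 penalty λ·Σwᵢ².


‖w‖₂² = (-0.06)² + (-0.27)² + (-2.98)² + (-1.79)²
     = 0.0036 + 0.0729 + 8.8804 + 3.2041
     = 12.161
λ·‖w‖₂² = 1.0·12.161 = 12.161

12.161


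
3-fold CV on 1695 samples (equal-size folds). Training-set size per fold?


Fold size = 1695/3 = 565
Training per fold = 1695 - 565 = 1130

1130


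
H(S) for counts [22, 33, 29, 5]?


Probabilities: [22/89, 33/89, 29/89, 5/89] ≈ [0.2472, 0.3708, 0.3258, 0.0562]
H = -((22/89)·log₂(22/89) + (33/89)·log₂(33/89) + (29/89)·log₂(29/89) + (5/89)·log₂(5/89))
  = 1.7896 bits

1.7896 bits


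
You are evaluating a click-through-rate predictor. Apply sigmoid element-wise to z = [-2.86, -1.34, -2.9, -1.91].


σ(-2.86) = 1/(1+e^2.86) = 0.0542
σ(-1.34) = 1/(1+e^1.34) = 0.2075
σ(-2.9) = 1/(1+e^2.9) = 0.0522
σ(-1.91) = 1/(1+e^1.91) = 0.129
result = [0.0542, 0.2075, 0.0522, 0.129]

[0.0542, 0.2075, 0.0522, 0.129]


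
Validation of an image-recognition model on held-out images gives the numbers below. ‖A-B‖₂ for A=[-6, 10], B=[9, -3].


d = √((-6-9)² + (10+ 3)²)
  = √(225 + 169)
  = √394 = 19.8494

19.8494


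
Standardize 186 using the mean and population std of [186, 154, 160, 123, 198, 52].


μ = 145.5, σ = 48.1794
z = (186 - 145.5)/48.1794 = 0.8406

0.8406


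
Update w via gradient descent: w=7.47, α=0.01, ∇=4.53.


w_new = w - α·∇
= 7.47 - 0.01·4.53
= 7.47 - 0.0453
= 7.4247

7.4247


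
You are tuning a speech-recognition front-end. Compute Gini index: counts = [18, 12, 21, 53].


Probabilities: [18/104, 12/104, 21/104, 53/104] ≈ [0.1731, 0.1154, 0.2019, 0.5096]
Σpᵢ² = (324 + 144 + 441 + 2809)/104² = 3718/10816
Gini = 1 - Σpᵢ² = 1 - 3718/10816 = 0.6562

0.6562


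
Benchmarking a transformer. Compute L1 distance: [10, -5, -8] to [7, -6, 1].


d = |10-7| + |-5+ 6| + |-8-1|
  = 3 + 1 + 9
  = 13

13


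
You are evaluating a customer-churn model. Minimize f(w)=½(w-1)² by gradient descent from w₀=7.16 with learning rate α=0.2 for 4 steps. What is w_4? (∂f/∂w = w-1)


step 1: grad = 7.16-1 = 6.16; w = 7.16 - 0.2·(6.16) = 5.928
step 2: grad = 5.928-1 = 4.928; w = 5.928 - 0.2·(4.928) = 4.9424
step 3: grad = 4.9424-1 = 3.9424; w = 4.9424 - 0.2·(3.9424) = 4.15392
step 4: grad = 4.15392-1 = 3.15392; w = 4.15392 - 0.2·(3.15392) = 3.523136

3.523136


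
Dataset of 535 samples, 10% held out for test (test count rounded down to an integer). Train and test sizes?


Test = ⌊535·10/100⌋ = 53
Train = 535 - 53 = 482

Train: 482, Test: 53


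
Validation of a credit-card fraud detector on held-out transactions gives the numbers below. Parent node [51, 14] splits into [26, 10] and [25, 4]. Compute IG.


Parent = [51, 14], H_parent = 0.7516
H_left = 0.8524 (n=36), H_right = 0.5788 (n=29)
H_children = (36/65)·0.8524 + (29/65)·0.5788 = 0.7303
IG = 0.7516 - 0.7303 = 0.0213

0.0213


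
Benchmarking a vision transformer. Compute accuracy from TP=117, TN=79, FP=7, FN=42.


Accuracy = (TP+TN)/(TP+TN+FP+FN)
= (117+79)/(245)
= 196/245 = 80.0%

80.0%


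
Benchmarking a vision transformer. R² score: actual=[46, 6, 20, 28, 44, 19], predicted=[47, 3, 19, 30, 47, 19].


ȳ = 27.1667
SS_res = Σ(y-ŷ)² = 24
SS_tot = Σ(y-ȳ)² = 1204.83
R² = 1 - SS_res/SS_tot = 1 - 0.0199 = 0.9801

0.9801


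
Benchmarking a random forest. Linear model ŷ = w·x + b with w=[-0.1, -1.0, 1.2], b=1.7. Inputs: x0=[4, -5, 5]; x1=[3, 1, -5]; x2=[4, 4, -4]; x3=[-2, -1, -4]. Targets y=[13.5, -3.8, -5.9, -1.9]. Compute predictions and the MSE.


ŷ0 = (-0.1)·(4) + (-1.0)·(-5) + (1.2)·(5) + 1.7 = 12.3
ŷ1 = (-0.1)·(3) + (-1.0)·(1) + (1.2)·(-5) + 1.7 = -5.6
ŷ2 = (-0.1)·(4) + (-1.0)·(4) + (1.2)·(-4) + 1.7 = -7.5
ŷ3 = (-0.1)·(-2) + (-1.0)·(-1) + (1.2)·(-4) + 1.7 = -1.9
errors² = [1.44, 3.24, 2.56, 0.0]
MSE = 7.2400/4 = 1.81

1.81


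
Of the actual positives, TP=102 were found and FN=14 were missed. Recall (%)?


Recall = TP/(TP+FN)
= 102/(102+14)
= 102/116 = 87.93%

87.93%


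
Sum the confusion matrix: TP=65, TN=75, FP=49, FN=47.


Total = TP + TN + FP + FN
= 65 + 75 + 49 + 47
= 236
(Predicted positive: 114, predicted negative: 122)

236


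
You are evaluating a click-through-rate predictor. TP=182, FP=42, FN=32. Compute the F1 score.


Precision = 182/224 = 0.8125
Recall = 182/214 = 0.8505
F1 = 2·P·R/(P+R) = 2·TP/(2·TP+FP+FN) = 364/(364+42+32) = 364/438 = 0.8311

0.8311


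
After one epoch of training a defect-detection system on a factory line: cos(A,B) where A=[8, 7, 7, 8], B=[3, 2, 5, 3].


A·B = 8·3 + 7·2 + 7·5 + 8·3 = 97
‖A‖ = √226 = 15.0333, ‖B‖ = √47 = 6.8557
cos = 97/(√226·√47) = 97/√10622 = 0.9412

0.9412


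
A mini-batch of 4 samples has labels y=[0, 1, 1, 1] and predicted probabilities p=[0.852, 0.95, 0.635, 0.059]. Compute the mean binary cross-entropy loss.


L[0] = -ln(1-0.852) = -ln(0.148) = 1.9105
L[1] = -ln(0.95) = 0.0513
L[2] = -ln(0.635) = 0.4541
L[3] = -ln(0.059) = 2.8302
mean = (1.9105 + 0.0513 + 0.4541 + 2.8302)/4 = 1.3115

1.3115


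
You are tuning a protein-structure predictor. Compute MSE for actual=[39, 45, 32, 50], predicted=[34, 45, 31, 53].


Squared errors: (39-34)²=25, (45-45)²=0, (32-31)²=1, (50-53)²=9
Sum = 35
MSE = 35/4 = 35/4

35/4


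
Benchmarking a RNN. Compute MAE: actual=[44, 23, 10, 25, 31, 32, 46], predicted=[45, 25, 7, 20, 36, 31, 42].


Absolute errors: |44-45|=1, |23-25|=2, |10-7|=3, |25-20|=5, |31-36|=5, |32-31|=1, |46-42|=4
Sum = 21
MAE = 21/7 = 3

3


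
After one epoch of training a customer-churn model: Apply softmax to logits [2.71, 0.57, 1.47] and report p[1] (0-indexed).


Exponentials: e^2.71=15.0293, e^0.57=1.7683, e^1.47=4.3492
Sum = 21.1468
Softmax = [0.7107, 0.0836, 0.2057]
p[1] = 1.7683/21.1468 = 0.0836

0.0836


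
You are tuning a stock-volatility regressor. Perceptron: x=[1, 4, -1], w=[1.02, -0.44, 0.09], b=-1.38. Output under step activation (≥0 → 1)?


z = (1)·(1.02) + (4)·(-0.44) + (-1)·(0.09) - 1.38
  = -2.21
step(z) = 0 (z<0)

0


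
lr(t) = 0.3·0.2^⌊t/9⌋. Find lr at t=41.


n_drops = ⌊41/9⌋ = 4
lr = 0.3·0.2^4 = 0.3·0.0016 = 0.00048

0.00048


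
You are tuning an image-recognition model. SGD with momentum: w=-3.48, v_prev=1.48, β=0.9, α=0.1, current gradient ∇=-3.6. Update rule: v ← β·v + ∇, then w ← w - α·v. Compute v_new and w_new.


v_new = 0.9·1.48 - 3.6 = 1.332 - 3.6 = -2.268
w_new = -3.48 - 0.1·-2.268 = -3.48 + 0.2268 = -3.2532

v_new=-2.268, w_new=-3.2532


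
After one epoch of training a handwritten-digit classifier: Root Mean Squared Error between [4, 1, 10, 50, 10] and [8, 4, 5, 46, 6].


MSE = 82/5 = 16.4
RMSE = √(82/5) = 4.0497

4.0497


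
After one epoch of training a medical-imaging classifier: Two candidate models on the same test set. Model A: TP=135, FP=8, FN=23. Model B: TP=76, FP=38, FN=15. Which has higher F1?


Model A: P=135/143=0.9441, R=135/158=0.8544, F1=2PR/(P+R)=2TP/(2TP+FP+FN)=270/301=0.897
Model B: P=76/114=0.6667, R=76/91=0.8352, F1=2PR/(P+R)=2TP/(2TP+FP+FN)=152/205=0.7415
0.897 > 0.7415 → Model A

Model A


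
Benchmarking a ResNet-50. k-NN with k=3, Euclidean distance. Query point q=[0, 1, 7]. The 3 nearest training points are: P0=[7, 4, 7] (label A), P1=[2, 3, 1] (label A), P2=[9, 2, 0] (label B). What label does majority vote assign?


d(q,P0) = 7.6158  (label A)
d(q,P1) = 6.6332  (label A)
d(q,P2) = 11.4455  (label B)
Votes: A=2, B=1
Majority → A

A


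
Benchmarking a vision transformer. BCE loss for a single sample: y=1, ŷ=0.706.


BCE = -[y·ln(p) + (1-y)·ln(1-p)]
= -1·ln(0.706) - 0
= -ln(0.706) = 0.3481

0.3481


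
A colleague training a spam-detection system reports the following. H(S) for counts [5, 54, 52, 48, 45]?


Probabilities: [5/204, 54/204, 52/204, 48/204, 45/204] ≈ [0.0245, 0.2647, 0.2549, 0.2353, 0.2206]
H = -((5/204)·log₂(5/204) + (54/204)·log₂(54/204) + (52/204)·log₂(52/204) + (48/204)·log₂(48/204) + (45/204)·log₂(45/204))
  = 2.1136 bits

2.1136 bits


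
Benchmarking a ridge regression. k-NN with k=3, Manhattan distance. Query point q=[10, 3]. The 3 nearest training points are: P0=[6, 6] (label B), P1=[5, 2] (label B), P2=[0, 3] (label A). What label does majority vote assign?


d(q,P0) = 7  (label B)
d(q,P1) = 6  (label B)
d(q,P2) = 10  (label A)
Votes: A=1, B=2
Majority → B

B


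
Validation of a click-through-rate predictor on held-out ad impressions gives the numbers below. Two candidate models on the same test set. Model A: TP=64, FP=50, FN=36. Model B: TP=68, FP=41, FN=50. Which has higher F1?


Model A: P=64/114=0.5614, R=64/100=0.64, F1=2PR/(P+R)=2TP/(2TP+FP+FN)=128/214=0.5981
Model B: P=68/109=0.6239, R=68/118=0.5763, F1=2PR/(P+R)=2TP/(2TP+FP+FN)=136/227=0.5991
0.5981 < 0.5991 → Model B

Model B


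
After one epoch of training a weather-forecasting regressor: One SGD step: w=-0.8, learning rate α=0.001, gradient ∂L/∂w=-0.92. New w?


w_new = w - α·∇
= -0.8 - 0.001·-0.92
= -0.8 + 0.00092
= -0.79908

-0.79908


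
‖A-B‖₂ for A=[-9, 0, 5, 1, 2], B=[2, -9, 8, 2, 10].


d = √((-9-2)² + (0+ 9)² + (5-8)² + (1-2)² + (2-10)²)
  = √(121 + 81 + 9 + 1 + 64)
  = √276 = 16.6132

16.6132


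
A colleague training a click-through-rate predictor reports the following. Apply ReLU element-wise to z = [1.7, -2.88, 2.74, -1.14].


ReLU(1.7) = max(0, 1.7) = 1.7
ReLU(-2.88) = max(0, -2.88) = 0.0
ReLU(2.74) = max(0, 2.74) = 2.74
ReLU(-1.14) = max(0, -1.14) = 0.0
result = [1.7, 0.0, 2.74, 0.0]

[1.7, 0.0, 2.74, 0.0]
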